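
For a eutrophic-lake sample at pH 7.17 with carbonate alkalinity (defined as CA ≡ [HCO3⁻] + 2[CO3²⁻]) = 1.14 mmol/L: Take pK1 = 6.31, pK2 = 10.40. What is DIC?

CA = [HCO3⁻] + 2[CO3²⁻] = (α₁ + 2α₂)·DIC
At pH 7.17: [H⁺]/K1 = 10^-0.86 = 0.13804, K2/[H⁺] = 10^-3.23 = 0.00058884
α₁ = 1/(1 + 0.13804 + 0.00058884) = 1/1.1386 = 0.8783; α₂ = α₁·K2/[H⁺] = 0.0005172
α₁ + 2α₂ = 0.8793
DIC = CA / (α₁ + 2α₂) = 1.14 / 0.8793 = 1.30 mmol/L

DIC = 1.30 mmol/L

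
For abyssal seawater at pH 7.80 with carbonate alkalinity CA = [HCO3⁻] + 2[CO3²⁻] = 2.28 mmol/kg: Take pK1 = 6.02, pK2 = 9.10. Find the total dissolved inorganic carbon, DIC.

DIC = 2.21 mmol/kg

CA = [HCO3⁻] + 2[CO3²⁻] = (α₁ + 2α₂)·DIC
At pH 7.80: [H⁺]/K1 = 10^-1.78 = 0.016596, K2/[H⁺] = 10^-1.30 = 0.050119
α₁ = 1/(1 + 0.016596 + 0.050119) = 1/1.0667 = 0.9375; α₂ = α₁·K2/[H⁺] = 0.04698
α₁ + 2α₂ = 1.0314
DIC = CA / (α₁ + 2α₂) = 2.28 / 1.0314 = 2.21 mmol/kg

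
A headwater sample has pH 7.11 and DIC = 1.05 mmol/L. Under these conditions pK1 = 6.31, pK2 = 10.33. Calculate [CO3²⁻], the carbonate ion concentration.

α₂ = 1 / (1 + [H⁺]/K2 + [H⁺]²/(K1K2)) = 1 / (1 + 10^+3.22 + 10^+2.42)
   = 1 / (1 + 1659.6 + 263.03) = 1/1923.6 = 0.0005199
[CO3²⁻] = α₂ × DIC = 0.0005199 × 1.05 = 0.000546 mmol/L = 0.546 μmol/L

[CO3²⁻] = 0.546 μmol/L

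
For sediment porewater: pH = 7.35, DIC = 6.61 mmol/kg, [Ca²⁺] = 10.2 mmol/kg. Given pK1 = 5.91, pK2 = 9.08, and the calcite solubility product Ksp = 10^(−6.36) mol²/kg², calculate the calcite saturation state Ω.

α₂ = 1 / (1 + [H⁺]/K2 + [H⁺]²/(K1K2)) = 1 / (1 + 10^+1.73 + 10^+0.29)
   = 1 / (1 + 53.703 + 1.9498) = 1/56.653 = 0.01765
[CO3²⁻] = α₂ × DIC = 0.01765 × 6.61 = 0.1167 mmol/kg
Ksp = 10^(−6.36) = 4.365×10^-7
Ω = [Ca²⁺][CO3²⁻]/Ksp = (10.2×10^-3)(1.167×10^-4) / 4.365×10^-7 = 2.73

Ω = 2.73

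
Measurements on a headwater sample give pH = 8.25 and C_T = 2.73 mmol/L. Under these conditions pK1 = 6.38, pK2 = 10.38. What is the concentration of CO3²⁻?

[CO3²⁻] = 19.8 μmol/L

α₂ = 1 / (1 + [H⁺]/K2 + [H⁺]²/(K1K2)) = 1 / (1 + 10^+2.13 + 10^+0.26)
   = 1 / (1 + 134.90 + 1.8197) = 1/137.72 = 0.007261
[CO3²⁻] = α₂ × DIC = 0.007261 × 2.73 = 0.0198 mmol/L = 19.8 μmol/L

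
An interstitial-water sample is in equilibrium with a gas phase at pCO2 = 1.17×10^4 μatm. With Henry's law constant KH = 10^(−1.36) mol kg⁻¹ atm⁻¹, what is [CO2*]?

KH = 10^(−1.36) = 4.365×10^-2 mol kg⁻¹ atm⁻¹
[CO2*] = KH · pCO2 = 4.365×10^-2 × 1.17×10^4×10^-6 atm = 5.11×10^-4 mol/kg

[CO2*] = 511 μmol/kg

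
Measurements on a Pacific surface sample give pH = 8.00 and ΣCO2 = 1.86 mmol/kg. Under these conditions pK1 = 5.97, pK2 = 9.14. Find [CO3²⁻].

[CO3²⁻] = 0.125 mmol/kg

α₂ = 1 / (1 + [H⁺]/K2 + [H⁺]²/(K1K2)) = 1 / (1 + 10^+1.14 + 10^-0.89)
   = 1 / (1 + 13.804 + 0.12882) = 1/14.933 = 0.06697
[CO3²⁻] = α₂ × DIC = 0.06697 × 1.86 = 0.125 mmol/kg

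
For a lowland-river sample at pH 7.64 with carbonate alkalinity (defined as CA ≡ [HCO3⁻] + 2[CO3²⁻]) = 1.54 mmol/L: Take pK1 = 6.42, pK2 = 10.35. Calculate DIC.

CA = [HCO3⁻] + 2[CO3²⁻] = (α₁ + 2α₂)·DIC
At pH 7.64: [H⁺]/K1 = 10^-1.22 = 0.060256, K2/[H⁺] = 10^-2.71 = 0.0019498
α₁ = 1/(1 + 0.060256 + 0.0019498) = 1/1.0622 = 0.9414; α₂ = α₁·K2/[H⁺] = 0.001836
α₁ + 2α₂ = 0.9451
DIC = CA / (α₁ + 2α₂) = 1.54 / 0.9451 = 1.63 mmol/L

DIC = 1.63 mmol/L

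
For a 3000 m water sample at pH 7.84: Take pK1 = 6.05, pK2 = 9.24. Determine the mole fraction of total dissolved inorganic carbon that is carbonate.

α₂ = 1 / (1 + [H⁺]/K2 + [H⁺]²/(K1K2)) = 1 / (1 + 10^+1.40 + 10^-0.39)
   = 1 / (1 + 25.119 + 0.40738) = 1/26.526 = 0.03770

α₂ = 0.0377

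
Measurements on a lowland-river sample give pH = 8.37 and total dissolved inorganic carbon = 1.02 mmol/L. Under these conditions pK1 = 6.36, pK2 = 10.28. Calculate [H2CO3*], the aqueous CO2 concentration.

α₀ = 1 / (1 + K1/[H⁺] + K1K2/[H⁺]²) = 1 / (1 + 10^+2.01 + 10^+0.10)
   = 1 / (1 + 102.33 + 1.2589) = 1/104.59 = 0.009561
[CO2*] = α₀ × DIC = 0.009561 × 1.02 = 0.00975 mmol/L = 9.75 μmol/L

[CO2*] = 9.75 μmol/L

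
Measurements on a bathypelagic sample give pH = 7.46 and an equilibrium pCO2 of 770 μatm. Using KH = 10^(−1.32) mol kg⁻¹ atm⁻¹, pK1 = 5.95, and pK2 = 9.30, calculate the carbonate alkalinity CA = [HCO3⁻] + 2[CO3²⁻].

[CO2*] = KH · pCO2 = 10^(−1.32) × 770×10^-6 = 3.685×10^-5 mol/kg
α₀ = 1/(1 + K1/[H⁺] + K1K2/[H⁺]²) = 1/(1 + 10^+1.51 + 10^-0.33) = 0.02956
DIC = [CO2*]/α₀ = 3.685×10^-5 / 0.02956 = 1.247 mmol/kg
CA = (α₁ + 2α₂)·DIC = (0.9566 + 2×0.01383) × 1.247 = 1.23 mmol/kg

CA = 1.23 mmol/kg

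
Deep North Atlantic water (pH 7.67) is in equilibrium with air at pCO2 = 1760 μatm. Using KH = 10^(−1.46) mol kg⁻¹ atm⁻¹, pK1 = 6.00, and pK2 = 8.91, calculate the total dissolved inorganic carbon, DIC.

DIC = 3.08 mmol/kg

[CO2*] = KH · pCO2 = 10^(−1.46) × 1760×10^-6 = 6.103×10^-5 mol/kg
α₀ = 1/(1 + K1/[H⁺] + K1K2/[H⁺]²) = 1/(1 + 10^+1.67 + 10^+0.43) = 0.01982
DIC = [CO2*]/α₀ = 6.103×10^-5 / 0.01982 = 3.08 mmol/kg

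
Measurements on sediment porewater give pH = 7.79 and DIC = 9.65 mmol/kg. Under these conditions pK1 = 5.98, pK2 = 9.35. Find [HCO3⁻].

[HCO3⁻] = 9.25 mmol/kg

α₁ = 1 / (1 + [H⁺]/K1 + K2/[H⁺]) = 1 / (1 + 10^-1.81 + 10^-1.56)
   = 1 / (1 + 0.015488 + 0.027542) = 1/1.0430 = 0.9587
[HCO3⁻] = α₁ × DIC = 0.9587 × 9.65 = 9.25 mmol/kg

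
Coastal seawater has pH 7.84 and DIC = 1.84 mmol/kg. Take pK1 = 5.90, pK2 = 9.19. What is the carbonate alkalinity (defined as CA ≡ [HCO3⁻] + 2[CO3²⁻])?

CA = [HCO3⁻] + 2[CO3²⁻] = (α₁ + 2α₂)·DIC
At pH 7.84: [H⁺]/K1 = 10^-1.94 = 0.011482, K2/[H⁺] = 10^-1.35 = 0.044668
α₁ = 1/(1 + 0.011482 + 0.044668) = 1/1.0561 = 0.9468; α₂ = α₁·K2/[H⁺] = 0.04229
α₁ + 2α₂ = 1.0314
CA = 1.0314 × 1.84 = 1.90 mmol/kg

CA = 1.90 mmol/kg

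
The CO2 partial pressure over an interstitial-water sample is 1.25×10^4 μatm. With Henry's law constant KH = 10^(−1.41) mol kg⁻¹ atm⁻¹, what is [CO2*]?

KH = 10^(−1.41) = 3.890×10^-2 mol kg⁻¹ atm⁻¹
[CO2*] = KH · pCO2 = 3.890×10^-2 × 1.25×10^4×10^-6 atm = 4.86×10^-4 mol/kg

[CO2*] = 486 μmol/kg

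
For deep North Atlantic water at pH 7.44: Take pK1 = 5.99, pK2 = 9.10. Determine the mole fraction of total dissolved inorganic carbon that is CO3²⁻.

α₂ = 0.0207

α₂ = 1 / (1 + [H⁺]/K2 + [H⁺]²/(K1K2)) = 1 / (1 + 10^+1.66 + 10^+0.21)
   = 1 / (1 + 45.709 + 1.6218) = 1/48.331 = 0.02069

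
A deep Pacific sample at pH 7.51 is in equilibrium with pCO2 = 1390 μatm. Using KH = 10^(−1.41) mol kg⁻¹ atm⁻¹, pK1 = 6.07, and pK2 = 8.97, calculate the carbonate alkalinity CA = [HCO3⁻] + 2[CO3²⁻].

[CO2*] = KH · pCO2 = 10^(−1.41) × 1390×10^-6 = 5.408×10^-5 mol/kg
α₀ = 1/(1 + K1/[H⁺] + K1K2/[H⁺]²) = 1/(1 + 10^+1.44 + 10^-0.02) = 0.03390
DIC = [CO2*]/α₀ = 5.408×10^-5 / 0.03390 = 1.595 mmol/kg
CA = (α₁ + 2α₂)·DIC = (0.9337 + 2×0.03238) × 1.595 = 1.59 mmol/kg

CA = 1.59 mmol/kg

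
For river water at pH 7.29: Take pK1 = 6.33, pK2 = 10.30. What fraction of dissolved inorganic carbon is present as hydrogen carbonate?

α₁ = 1 / (1 + [H⁺]/K1 + K2/[H⁺]) = 1 / (1 + 10^-0.96 + 10^-3.01)
   = 1 / (1 + 0.10965 + 0.00097724) = 1/1.1106 = 0.9004

α₁ = 0.900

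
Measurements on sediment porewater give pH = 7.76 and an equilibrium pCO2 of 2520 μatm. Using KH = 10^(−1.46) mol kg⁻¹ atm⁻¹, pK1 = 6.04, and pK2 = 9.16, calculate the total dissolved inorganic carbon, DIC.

DIC = 4.86 mmol/kg

[CO2*] = KH · pCO2 = 10^(−1.46) × 2520×10^-6 = 8.738×10^-5 mol/kg
α₀ = 1/(1 + K1/[H⁺] + K1K2/[H⁺]²) = 1/(1 + 10^+1.72 + 10^+0.32) = 0.01800
DIC = [CO2*]/α₀ = 8.738×10^-5 / 0.01800 = 4.86 mmol/kg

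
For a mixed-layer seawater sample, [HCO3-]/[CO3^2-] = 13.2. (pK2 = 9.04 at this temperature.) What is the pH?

pH = 7.92

From K2 = [H⁺][CO3^2-]/[HCO3-]:  pH = pK2 − log₁₀([HCO3-]/[CO3^2-])
log₁₀(13.2) = +1.121
pH = 9.04 − (+1.121) = 7.92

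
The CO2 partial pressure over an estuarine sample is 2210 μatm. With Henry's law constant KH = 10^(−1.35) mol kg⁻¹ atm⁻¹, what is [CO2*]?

[CO2*] = 98.7 μmol/kg

KH = 10^(−1.35) = 4.467×10^-2 mol kg⁻¹ atm⁻¹
[CO2*] = KH · pCO2 = 4.467×10^-2 × 2210×10^-6 atm = 9.87×10^-5 mol/kg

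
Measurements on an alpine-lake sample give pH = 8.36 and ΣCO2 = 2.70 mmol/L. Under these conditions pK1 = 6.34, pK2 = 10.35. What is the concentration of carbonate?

[CO3²⁻] = 0.0271 mmol/L

α₂ = 1 / (1 + [H⁺]/K2 + [H⁺]²/(K1K2)) = 1 / (1 + 10^+1.99 + 10^-0.03)
   = 1 / (1 + 97.724 + 0.93325) = 1/99.657 = 0.01003
[CO3²⁻] = α₂ × DIC = 0.01003 × 2.70 = 0.0271 mmol/L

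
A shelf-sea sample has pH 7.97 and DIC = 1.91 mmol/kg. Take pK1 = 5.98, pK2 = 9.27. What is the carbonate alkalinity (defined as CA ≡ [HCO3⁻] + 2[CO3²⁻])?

CA = 1.98 mmol/kg

CA = [HCO3⁻] + 2[CO3²⁻] = (α₁ + 2α₂)·DIC
At pH 7.97: [H⁺]/K1 = 10^-1.99 = 0.010233, K2/[H⁺] = 10^-1.30 = 0.050119
α₁ = 1/(1 + 0.010233 + 0.050119) = 1/1.0604 = 0.9431; α₂ = α₁·K2/[H⁺] = 0.04727
α₁ + 2α₂ = 1.0376
CA = 1.0376 × 1.91 = 1.98 mmol/kg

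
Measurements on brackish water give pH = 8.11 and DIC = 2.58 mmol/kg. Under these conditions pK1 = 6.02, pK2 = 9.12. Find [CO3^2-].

[CO3²⁻] = 0.228 mmol/kg

α₂ = 1 / (1 + [H⁺]/K2 + [H⁺]²/(K1K2)) = 1 / (1 + 10^+1.01 + 10^-1.08)
   = 1 / (1 + 10.233 + 0.083176) = 1/11.316 = 0.08837
[CO3²⁻] = α₂ × DIC = 0.08837 × 2.58 = 0.228 mmol/kg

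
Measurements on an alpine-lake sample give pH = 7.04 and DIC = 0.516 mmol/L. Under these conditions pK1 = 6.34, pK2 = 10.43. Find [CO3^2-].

α₂ = 1 / (1 + [H⁺]/K2 + [H⁺]²/(K1K2)) = 1 / (1 + 10^+3.39 + 10^+2.69)
   = 1 / (1 + 2454.7 + 489.78) = 1/2945.5 = 0.0003395
[CO3²⁻] = α₂ × DIC = 0.0003395 × 0.516 = 0.000175 mmol/L = 0.175 μmol/L

[CO3²⁻] = 0.175 μmol/L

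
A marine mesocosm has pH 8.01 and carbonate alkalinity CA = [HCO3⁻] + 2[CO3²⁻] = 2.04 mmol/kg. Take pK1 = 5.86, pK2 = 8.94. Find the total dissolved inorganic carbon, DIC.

CA = [HCO3⁻] + 2[CO3²⁻] = (α₁ + 2α₂)·DIC
At pH 8.01: [H⁺]/K1 = 10^-2.15 = 0.0070795, K2/[H⁺] = 10^-0.93 = 0.11749
α₁ = 1/(1 + 0.0070795 + 0.11749) = 1/1.1246 = 0.8892; α₂ = α₁·K2/[H⁺] = 0.1045
α₁ + 2α₂ = 1.0982
DIC = CA / (α₁ + 2α₂) = 2.04 / 1.0982 = 1.86 mmol/kg

DIC = 1.86 mmol/kg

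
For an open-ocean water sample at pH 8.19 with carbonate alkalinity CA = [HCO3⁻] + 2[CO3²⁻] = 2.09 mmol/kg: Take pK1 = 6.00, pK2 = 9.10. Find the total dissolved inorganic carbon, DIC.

DIC = 1.89 mmol/kg

CA = [HCO3⁻] + 2[CO3²⁻] = (α₁ + 2α₂)·DIC
At pH 8.19: [H⁺]/K1 = 10^-2.19 = 0.0064565, K2/[H⁺] = 10^-0.91 = 0.12303
α₁ = 1/(1 + 0.0064565 + 0.12303) = 1/1.1295 = 0.8854; α₂ = α₁·K2/[H⁺] = 0.1089
α₁ + 2α₂ = 1.1032
DIC = CA / (α₁ + 2α₂) = 2.09 / 1.1032 = 1.89 mmol/kg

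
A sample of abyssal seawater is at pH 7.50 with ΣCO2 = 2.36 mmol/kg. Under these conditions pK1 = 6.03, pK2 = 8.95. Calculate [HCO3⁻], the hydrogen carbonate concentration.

α₁ = 1 / (1 + [H⁺]/K1 + K2/[H⁺]) = 1 / (1 + 10^-1.47 + 10^-1.45)
   = 1 / (1 + 0.033884 + 0.035481) = 1/1.0694 = 0.9351
[HCO3⁻] = α₁ × DIC = 0.9351 × 2.36 = 2.21 mmol/kg

[HCO3⁻] = 2.21 mmol/kg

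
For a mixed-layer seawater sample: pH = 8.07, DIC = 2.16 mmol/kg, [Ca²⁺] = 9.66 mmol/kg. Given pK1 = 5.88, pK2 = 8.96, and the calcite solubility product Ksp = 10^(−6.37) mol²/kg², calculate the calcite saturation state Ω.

α₂ = 1 / (1 + [H⁺]/K2 + [H⁺]²/(K1K2)) = 1 / (1 + 10^+0.89 + 10^-1.30)
   = 1 / (1 + 7.7625 + 0.050119) = 1/8.8126 = 0.1135
[CO3²⁻] = α₂ × DIC = 0.1135 × 2.16 = 0.2451 mmol/kg
Ksp = 10^(−6.37) = 4.266×10^-7
Ω = [Ca²⁺][CO3²⁻]/Ksp = (9.66×10^-3)(2.451×10^-4) / 4.266×10^-7 = 5.55

Ω = 5.55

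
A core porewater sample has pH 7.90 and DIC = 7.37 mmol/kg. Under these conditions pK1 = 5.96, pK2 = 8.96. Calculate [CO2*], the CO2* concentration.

α₀ = 1 / (1 + K1/[H⁺] + K1K2/[H⁺]²) = 1 / (1 + 10^+1.94 + 10^+0.88)
   = 1 / (1 + 87.096 + 7.5858) = 1/95.682 = 0.01045
[CO2*] = α₀ × DIC = 0.01045 × 7.37 = 0.0770 mmol/kg

[CO2*] = 0.0770 mmol/kg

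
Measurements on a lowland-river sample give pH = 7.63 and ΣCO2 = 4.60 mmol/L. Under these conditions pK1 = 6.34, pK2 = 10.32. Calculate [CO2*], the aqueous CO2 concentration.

[CO2*] = 0.224 mmol/L

α₀ = 1 / (1 + K1/[H⁺] + K1K2/[H⁺]²) = 1 / (1 + 10^+1.29 + 10^-1.40)
   = 1 / (1 + 19.498 + 0.039811) = 1/20.538 = 0.04869
[CO2*] = α₀ × DIC = 0.04869 × 4.60 = 0.224 mmol/L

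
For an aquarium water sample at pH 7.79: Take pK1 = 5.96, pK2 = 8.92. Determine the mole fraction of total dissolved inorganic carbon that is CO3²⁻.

α₂ = 0.0681

α₂ = 1 / (1 + [H⁺]/K2 + [H⁺]²/(K1K2)) = 1 / (1 + 10^+1.13 + 10^-0.70)
   = 1 / (1 + 13.490 + 0.19953) = 1/14.689 = 0.06808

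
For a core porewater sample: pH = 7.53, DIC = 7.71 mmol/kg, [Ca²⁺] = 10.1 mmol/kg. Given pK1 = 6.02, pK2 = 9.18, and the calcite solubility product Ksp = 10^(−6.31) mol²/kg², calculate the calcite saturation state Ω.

α₂ = 1 / (1 + [H⁺]/K2 + [H⁺]²/(K1K2)) = 1 / (1 + 10^+1.65 + 10^+0.14)
   = 1 / (1 + 44.668 + 1.3804) = 1/47.049 = 0.02125
[CO3²⁻] = α₂ × DIC = 0.02125 × 7.71 = 0.1639 mmol/kg
Ksp = 10^(−6.31) = 4.898×10^-7
Ω = [Ca²⁺][CO3²⁻]/Ksp = (10.1×10^-3)(1.639×10^-4) / 4.898×10^-7 = 3.38

Ω = 3.38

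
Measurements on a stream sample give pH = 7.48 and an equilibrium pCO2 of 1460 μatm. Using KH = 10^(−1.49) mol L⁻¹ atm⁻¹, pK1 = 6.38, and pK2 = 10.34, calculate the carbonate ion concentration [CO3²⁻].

[CO3²⁻] = 0.821 μmol/L

[CO2*] = KH · pCO2 = 10^(−1.49) × 1460×10^-6 = 4.724×10^-5 mol/L
α₀ = 1/(1 + K1/[H⁺] + K1K2/[H⁺]²) = 1/(1 + 10^+1.10 + 10^-1.76) = 0.07349
DIC = [CO2*]/α₀ = 4.724×10^-5 / 0.07349 = 0.6428 mmol/L
[CO3²⁻] = α₂·DIC; α₂ = 0.001277, so [CO3²⁻] = 0.001277 × 0.6428 = 0.000821 mmol/L = 0.821 μmol/L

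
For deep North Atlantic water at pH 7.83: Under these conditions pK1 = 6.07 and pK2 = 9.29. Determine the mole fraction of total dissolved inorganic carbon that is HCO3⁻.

α₁ = 0.951

α₁ = 1 / (1 + [H⁺]/K1 + K2/[H⁺]) = 1 / (1 + 10^-1.76 + 10^-1.46)
   = 1 / (1 + 0.017378 + 0.034674) = 1/1.0521 = 0.9505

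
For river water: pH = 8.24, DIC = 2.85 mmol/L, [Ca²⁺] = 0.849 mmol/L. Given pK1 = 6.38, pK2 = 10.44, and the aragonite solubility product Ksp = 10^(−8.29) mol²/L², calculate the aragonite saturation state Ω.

α₂ = 1 / (1 + [H⁺]/K2 + [H⁺]²/(K1K2)) = 1 / (1 + 10^+2.20 + 10^+0.34)
   = 1 / (1 + 158.49 + 2.1878) = 1/161.68 = 0.006185
[CO3²⁻] = α₂ × DIC = 0.006185 × 2.85 = 0.01763 mmol/L = 17.63 μmol/L
Ksp = 10^(−8.29) = 5.129×10^-9
Ω = [Ca²⁺][CO3²⁻]/Ksp = (0.849×10^-3)(1.763×10^-5) / 5.129×10^-9 = 2.92

Ω = 2.92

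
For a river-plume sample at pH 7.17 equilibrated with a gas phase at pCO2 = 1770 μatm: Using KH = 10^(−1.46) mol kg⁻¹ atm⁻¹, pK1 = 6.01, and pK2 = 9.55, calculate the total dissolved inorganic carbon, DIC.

DIC = 0.952 mmol/kg

[CO2*] = KH · pCO2 = 10^(−1.46) × 1770×10^-6 = 6.137×10^-5 mol/kg
α₀ = 1/(1 + K1/[H⁺] + K1K2/[H⁺]²) = 1/(1 + 10^+1.16 + 10^-1.22) = 0.06446
DIC = [CO2*]/α₀ = 6.137×10^-5 / 0.06446 = 0.952 mmol/kg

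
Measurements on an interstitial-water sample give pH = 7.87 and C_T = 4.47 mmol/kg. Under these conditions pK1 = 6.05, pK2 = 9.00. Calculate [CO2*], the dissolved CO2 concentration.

α₀ = 1 / (1 + K1/[H⁺] + K1K2/[H⁺]²) = 1 / (1 + 10^+1.82 + 10^+0.69)
   = 1 / (1 + 66.069 + 4.8978) = 1/71.967 = 0.01390
[CO2*] = α₀ × DIC = 0.01390 × 4.47 = 0.0621 mmol/kg

[CO2*] = 0.0621 mmol/kg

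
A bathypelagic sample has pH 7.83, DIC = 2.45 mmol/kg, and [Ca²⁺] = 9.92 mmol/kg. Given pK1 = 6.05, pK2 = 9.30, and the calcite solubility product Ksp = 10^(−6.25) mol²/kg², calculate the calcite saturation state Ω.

Ω = 1.39

α₂ = 1 / (1 + [H⁺]/K2 + [H⁺]²/(K1K2)) = 1 / (1 + 10^+1.47 + 10^-0.31)
   = 1 / (1 + 29.512 + 0.48978) = 1/31.002 = 0.03226
[CO3²⁻] = α₂ × DIC = 0.03226 × 2.45 = 0.07903 mmol/kg
Ksp = 10^(−6.25) = 5.623×10^-7
Ω = [Ca²⁺][CO3²⁻]/Ksp = (9.92×10^-3)(7.903×10^-5) / 5.623×10^-7 = 1.39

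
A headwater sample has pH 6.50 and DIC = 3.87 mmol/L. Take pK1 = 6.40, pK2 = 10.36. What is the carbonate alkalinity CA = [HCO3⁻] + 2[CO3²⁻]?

CA = 2.16 mmol/L

CA = [HCO3⁻] + 2[CO3²⁻] = (α₁ + 2α₂)·DIC
At pH 6.50: [H⁺]/K1 = 10^-0.10 = 0.79433, K2/[H⁺] = 10^-3.86 = 0.00013804
α₁ = 1/(1 + 0.79433 + 0.00013804) = 1/1.7945 = 0.5573; α₂ = α₁·K2/[H⁺] = 7.692×10^-5
α₁ + 2α₂ = 0.5574
CA = 0.5574 × 3.87 = 2.16 mmol/L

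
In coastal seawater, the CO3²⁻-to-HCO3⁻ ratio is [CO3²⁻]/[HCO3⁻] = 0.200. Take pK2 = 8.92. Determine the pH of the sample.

pH = 8.22

From K2 = [H⁺][CO3²⁻]/[HCO3⁻]:  pH = pK2 + log₁₀([CO3²⁻]/[HCO3⁻])
log₁₀(0.200) = -0.699
pH = 8.92 + (-0.699) = 8.22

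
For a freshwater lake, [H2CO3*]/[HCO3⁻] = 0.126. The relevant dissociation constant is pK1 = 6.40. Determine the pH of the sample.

From K1 = [H⁺][HCO3⁻]/[H2CO3*]:  pH = pK1 − log₁₀([H2CO3*]/[HCO3⁻])
log₁₀(0.126) = -0.900
pH = 6.40 − (-0.900) = 7.30

pH = 7.30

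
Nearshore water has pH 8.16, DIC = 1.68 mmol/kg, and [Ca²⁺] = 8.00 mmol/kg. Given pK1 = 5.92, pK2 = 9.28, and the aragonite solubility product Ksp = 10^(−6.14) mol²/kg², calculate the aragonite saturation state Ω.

Ω = 1.30

α₂ = 1 / (1 + [H⁺]/K2 + [H⁺]²/(K1K2)) = 1 / (1 + 10^+1.12 + 10^-1.12)
   = 1 / (1 + 13.183 + 0.075858) = 1/14.258 = 0.07013
[CO3²⁻] = α₂ × DIC = 0.07013 × 1.68 = 0.1178 mmol/kg
Ksp = 10^(−6.14) = 7.244×10^-7
Ω = [Ca²⁺][CO3²⁻]/Ksp = (8.00×10^-3)(1.178×10^-4) / 7.244×10^-7 = 1.30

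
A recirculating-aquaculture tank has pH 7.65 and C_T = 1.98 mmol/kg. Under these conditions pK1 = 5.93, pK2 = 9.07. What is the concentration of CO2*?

[CO2*] = 0.0357 mmol/kg

α₀ = 1 / (1 + K1/[H⁺] + K1K2/[H⁺]²) = 1 / (1 + 10^+1.72 + 10^+0.30)
   = 1 / (1 + 52.481 + 1.9953) = 1/55.476 = 0.01803
[CO2*] = α₀ × DIC = 0.01803 × 1.98 = 0.0357 mmol/kg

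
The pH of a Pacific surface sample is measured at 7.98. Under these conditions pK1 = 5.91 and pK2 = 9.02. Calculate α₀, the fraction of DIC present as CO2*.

α₀ = 0.00774

α₀ = 1 / (1 + K1/[H⁺] + K1K2/[H⁺]²) = 1 / (1 + 10^+2.07 + 10^+1.03)
   = 1 / (1 + 117.49 + 10.715) = 1/129.20 = 0.007740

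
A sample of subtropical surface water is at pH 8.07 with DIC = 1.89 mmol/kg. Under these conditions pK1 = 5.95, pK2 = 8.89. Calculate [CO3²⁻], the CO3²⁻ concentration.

[CO3²⁻] = 0.247 mmol/kg

α₂ = 1 / (1 + [H⁺]/K2 + [H⁺]²/(K1K2)) = 1 / (1 + 10^+0.82 + 10^-1.30)
   = 1 / (1 + 6.6069 + 0.050119) = 1/7.6571 = 0.1306
[CO3²⁻] = α₂ × DIC = 0.1306 × 1.89 = 0.247 mmol/kg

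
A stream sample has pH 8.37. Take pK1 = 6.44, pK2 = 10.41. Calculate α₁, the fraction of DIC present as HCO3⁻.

α₁ = 1 / (1 + [H⁺]/K1 + K2/[H⁺]) = 1 / (1 + 10^-1.93 + 10^-2.04)
   = 1 / (1 + 0.011749 + 0.0091201) = 1/1.0209 = 0.9796

α₁ = 0.980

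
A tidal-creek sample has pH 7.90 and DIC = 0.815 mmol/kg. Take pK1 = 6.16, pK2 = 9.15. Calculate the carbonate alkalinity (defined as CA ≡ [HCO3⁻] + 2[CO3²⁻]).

CA = 0.844 mmol/kg

CA = [HCO3⁻] + 2[CO3²⁻] = (α₁ + 2α₂)·DIC
At pH 7.90: [H⁺]/K1 = 10^-1.74 = 0.018197, K2/[H⁺] = 10^-1.25 = 0.056234
α₁ = 1/(1 + 0.018197 + 0.056234) = 1/1.0744 = 0.9307; α₂ = α₁·K2/[H⁺] = 0.05234
α₁ + 2α₂ = 1.0354
CA = 1.0354 × 0.815 = 0.844 mmol/kg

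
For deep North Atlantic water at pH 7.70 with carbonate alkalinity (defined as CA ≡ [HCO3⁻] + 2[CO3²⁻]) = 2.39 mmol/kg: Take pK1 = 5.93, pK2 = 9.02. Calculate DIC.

DIC = 2.32 mmol/kg

CA = [HCO3⁻] + 2[CO3²⁻] = (α₁ + 2α₂)·DIC
At pH 7.70: [H⁺]/K1 = 10^-1.77 = 0.016982, K2/[H⁺] = 10^-1.32 = 0.047863
α₁ = 1/(1 + 0.016982 + 0.047863) = 1/1.0648 = 0.9391; α₂ = α₁·K2/[H⁺] = 0.04495
α₁ + 2α₂ = 1.0290
DIC = CA / (α₁ + 2α₂) = 2.39 / 1.0290 = 2.32 mmol/kg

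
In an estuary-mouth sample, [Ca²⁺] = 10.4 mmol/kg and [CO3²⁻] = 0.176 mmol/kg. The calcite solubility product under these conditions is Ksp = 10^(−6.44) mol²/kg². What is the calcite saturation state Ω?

Ω = 5.04

Ksp = 10^(−6.44) = 3.631×10^-7
Ω = [Ca²⁺][CO3²⁻]/Ksp = (10.4×10^-3)(0.176×10^-3) / 3.631×10^-7 = 5.04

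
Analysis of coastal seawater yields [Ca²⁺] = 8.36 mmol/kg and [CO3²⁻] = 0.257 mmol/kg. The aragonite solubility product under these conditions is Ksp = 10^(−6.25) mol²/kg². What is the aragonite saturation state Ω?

Ksp = 10^(−6.25) = 5.623×10^-7
Ω = [Ca²⁺][CO3²⁻]/Ksp = (8.36×10^-3)(0.257×10^-3) / 5.623×10^-7 = 3.82

Ω = 3.82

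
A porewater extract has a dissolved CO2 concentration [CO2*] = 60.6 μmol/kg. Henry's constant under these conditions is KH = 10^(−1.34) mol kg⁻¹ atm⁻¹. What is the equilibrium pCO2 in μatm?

pCO2 = 1330 μatm

KH = 10^(−1.34) = 4.571×10^-2 mol kg⁻¹ atm⁻¹
pCO2 = [CO2*]/KH = 60.6×10^-6 / 4.571×10^-2 = 1.33×10^-3 atm = 1330 μatm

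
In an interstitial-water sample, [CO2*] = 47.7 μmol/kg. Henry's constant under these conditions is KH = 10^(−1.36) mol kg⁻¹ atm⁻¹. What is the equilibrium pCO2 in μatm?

KH = 10^(−1.36) = 4.365×10^-2 mol kg⁻¹ atm⁻¹
pCO2 = [CO2*]/KH = 47.7×10^-6 / 4.365×10^-2 = 1.09×10^-3 atm = 1090 μatm

pCO2 = 1090 μatm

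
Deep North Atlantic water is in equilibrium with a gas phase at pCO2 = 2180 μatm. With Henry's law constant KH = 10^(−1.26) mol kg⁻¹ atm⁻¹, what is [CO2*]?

[CO2*] = 120 μmol/kg

KH = 10^(−1.26) = 5.495×10^-2 mol kg⁻¹ atm⁻¹
[CO2*] = KH · pCO2 = 5.495×10^-2 × 2180×10^-6 atm = 1.20×10^-4 mol/kg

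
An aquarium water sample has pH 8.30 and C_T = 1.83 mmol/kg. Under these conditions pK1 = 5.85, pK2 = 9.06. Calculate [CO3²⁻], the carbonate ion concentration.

α₂ = 1 / (1 + [H⁺]/K2 + [H⁺]²/(K1K2)) = 1 / (1 + 10^+0.76 + 10^-1.69)
   = 1 / (1 + 5.7544 + 0.020417) = 1/6.7748 = 0.1476
[CO3²⁻] = α₂ × DIC = 0.1476 × 1.83 = 0.270 mmol/kg

[CO3²⁻] = 0.270 mmol/kg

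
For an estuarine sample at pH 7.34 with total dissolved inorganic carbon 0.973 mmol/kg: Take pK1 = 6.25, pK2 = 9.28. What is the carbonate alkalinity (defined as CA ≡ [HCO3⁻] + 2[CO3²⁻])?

CA = 0.911 mmol/kg

CA = [HCO3⁻] + 2[CO3²⁻] = (α₁ + 2α₂)·DIC
At pH 7.34: [H⁺]/K1 = 10^-1.09 = 0.081283, K2/[H⁺] = 10^-1.94 = 0.011482
α₁ = 1/(1 + 0.081283 + 0.011482) = 1/1.0928 = 0.9151; α₂ = α₁·K2/[H⁺] = 0.01051
α₁ + 2α₂ = 0.9361
CA = 0.9361 × 0.973 = 0.911 mmol/kg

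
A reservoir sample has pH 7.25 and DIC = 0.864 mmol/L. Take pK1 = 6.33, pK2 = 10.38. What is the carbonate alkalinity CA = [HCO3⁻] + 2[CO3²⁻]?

CA = 0.772 mmol/L

CA = [HCO3⁻] + 2[CO3²⁻] = (α₁ + 2α₂)·DIC
At pH 7.25: [H⁺]/K1 = 10^-0.92 = 0.12023, K2/[H⁺] = 10^-3.13 = 0.00074131
α₁ = 1/(1 + 0.12023 + 0.00074131) = 1/1.1210 = 0.8921; α₂ = α₁·K2/[H⁺] = 0.0006613
α₁ + 2α₂ = 0.8934
CA = 0.8934 × 0.864 = 0.772 mmol/L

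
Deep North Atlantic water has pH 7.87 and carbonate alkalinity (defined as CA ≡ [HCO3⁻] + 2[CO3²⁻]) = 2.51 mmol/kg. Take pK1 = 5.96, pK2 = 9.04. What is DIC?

DIC = 2.39 mmol/kg

CA = [HCO3⁻] + 2[CO3²⁻] = (α₁ + 2α₂)·DIC
At pH 7.87: [H⁺]/K1 = 10^-1.91 = 0.012303, K2/[H⁺] = 10^-1.17 = 0.067608
α₁ = 1/(1 + 0.012303 + 0.067608) = 1/1.0799 = 0.9260; α₂ = α₁·K2/[H⁺] = 0.06261
α₁ + 2α₂ = 1.0512
DIC = CA / (α₁ + 2α₂) = 2.51 / 1.0512 = 2.39 mmol/kg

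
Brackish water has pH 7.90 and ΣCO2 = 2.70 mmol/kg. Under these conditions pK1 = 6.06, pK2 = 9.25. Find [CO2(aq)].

[CO2*] = 0.0368 mmol/kg

α₀ = 1 / (1 + K1/[H⁺] + K1K2/[H⁺]²) = 1 / (1 + 10^+1.84 + 10^+0.49)
   = 1 / (1 + 69.183 + 3.0903) = 1/73.273 = 0.01365
[CO2*] = α₀ × DIC = 0.01365 × 2.70 = 0.0368 mmol/kg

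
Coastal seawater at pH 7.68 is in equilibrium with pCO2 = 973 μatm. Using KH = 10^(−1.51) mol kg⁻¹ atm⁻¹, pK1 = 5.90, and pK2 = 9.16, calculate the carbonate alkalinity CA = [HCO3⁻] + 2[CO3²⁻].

CA = 1.93 mmol/kg

[CO2*] = KH · pCO2 = 10^(−1.51) × 973×10^-6 = 3.007×10^-5 mol/kg
α₀ = 1/(1 + K1/[H⁺] + K1K2/[H⁺]²) = 1/(1 + 10^+1.78 + 10^+0.30) = 0.01581
DIC = [CO2*]/α₀ = 3.007×10^-5 / 0.01581 = 1.902 mmol/kg
CA = (α₁ + 2α₂)·DIC = (0.9526 + 2×0.03155) × 1.902 = 1.93 mmol/kg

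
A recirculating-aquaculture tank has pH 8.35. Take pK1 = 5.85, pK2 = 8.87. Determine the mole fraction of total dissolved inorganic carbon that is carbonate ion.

α₂ = 1 / (1 + [H⁺]/K2 + [H⁺]²/(K1K2)) = 1 / (1 + 10^+0.52 + 10^-1.98)
   = 1 / (1 + 3.3113 + 0.010471) = 1/4.3218 = 0.2314

α₂ = 0.231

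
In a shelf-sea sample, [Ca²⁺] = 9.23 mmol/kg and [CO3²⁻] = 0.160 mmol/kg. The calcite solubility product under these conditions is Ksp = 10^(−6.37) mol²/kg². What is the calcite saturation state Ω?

Ω = 3.46

Ksp = 10^(−6.37) = 4.266×10^-7
Ω = [Ca²⁺][CO3²⁻]/Ksp = (9.23×10^-3)(0.160×10^-3) / 4.266×10^-7 = 3.46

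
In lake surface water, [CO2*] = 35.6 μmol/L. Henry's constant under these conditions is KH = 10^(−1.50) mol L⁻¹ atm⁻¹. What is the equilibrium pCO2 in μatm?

pCO2 = 1130 μatm

KH = 10^(−1.50) = 3.162×10^-2 mol L⁻¹ atm⁻¹
pCO2 = [CO2*]/KH = 35.6×10^-6 / 3.162×10^-2 = 1.13×10^-3 atm = 1130 μatm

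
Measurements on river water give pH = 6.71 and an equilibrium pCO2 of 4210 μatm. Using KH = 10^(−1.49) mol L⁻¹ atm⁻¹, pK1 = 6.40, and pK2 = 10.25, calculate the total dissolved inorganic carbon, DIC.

[CO2*] = KH · pCO2 = 10^(−1.49) × 4210×10^-6 = 1.362×10^-4 mol/L
α₀ = 1/(1 + K1/[H⁺] + K1K2/[H⁺]²) = 1/(1 + 10^+0.31 + 10^-3.23) = 0.3287
DIC = [CO2*]/α₀ = 1.362×10^-4 / 0.3287 = 0.414 mmol/L

DIC = 0.414 mmol/L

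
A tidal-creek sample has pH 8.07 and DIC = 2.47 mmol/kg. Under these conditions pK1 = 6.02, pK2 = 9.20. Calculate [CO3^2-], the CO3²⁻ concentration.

α₂ = 1 / (1 + [H⁺]/K2 + [H⁺]²/(K1K2)) = 1 / (1 + 10^+1.13 + 10^-0.92)
   = 1 / (1 + 13.490 + 0.12023) = 1/14.610 = 0.06845
[CO3²⁻] = α₂ × DIC = 0.06845 × 2.47 = 0.169 mmol/kg

[CO3²⁻] = 0.169 mmol/kg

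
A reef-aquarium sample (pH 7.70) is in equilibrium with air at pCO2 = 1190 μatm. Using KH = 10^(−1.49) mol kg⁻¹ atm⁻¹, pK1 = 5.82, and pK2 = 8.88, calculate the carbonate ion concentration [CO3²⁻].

[CO3²⁻] = 0.193 mmol/kg

[CO2*] = KH · pCO2 = 10^(−1.49) × 1190×10^-6 = 3.851×10^-5 mol/kg
α₀ = 1/(1 + K1/[H⁺] + K1K2/[H⁺]²) = 1/(1 + 10^+1.88 + 10^+0.70) = 0.01221
DIC = [CO2*]/α₀ = 3.851×10^-5 / 0.01221 = 3.153 mmol/kg
[CO3²⁻] = α₂·DIC; α₂ = 0.06122, so [CO3²⁻] = 0.06122 × 3.153 = 0.193 mmol/kg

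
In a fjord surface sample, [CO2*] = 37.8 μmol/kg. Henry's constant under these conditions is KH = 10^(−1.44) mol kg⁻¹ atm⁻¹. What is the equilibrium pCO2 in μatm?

KH = 10^(−1.44) = 3.631×10^-2 mol kg⁻¹ atm⁻¹
pCO2 = [CO2*]/KH = 37.8×10^-6 / 3.631×10^-2 = 1.04×10^-3 atm = 1040 μatm

pCO2 = 1040 μatm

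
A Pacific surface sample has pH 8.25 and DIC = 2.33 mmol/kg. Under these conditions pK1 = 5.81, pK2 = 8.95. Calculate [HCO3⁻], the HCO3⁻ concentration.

[HCO3⁻] = 1.94 mmol/kg

α₁ = 1 / (1 + [H⁺]/K1 + K2/[H⁺]) = 1 / (1 + 10^-2.44 + 10^-0.70)
   = 1 / (1 + 0.0036308 + 0.19953) = 1/1.2032 = 0.8311
[HCO3⁻] = α₁ × DIC = 0.8311 × 2.33 = 1.94 mmol/kg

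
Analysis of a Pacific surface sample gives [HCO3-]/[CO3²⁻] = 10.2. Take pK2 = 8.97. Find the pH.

From K2 = [H⁺][CO3²⁻]/[HCO3-]:  pH = pK2 − log₁₀([HCO3-]/[CO3²⁻])
log₁₀(10.2) = +1.009
pH = 8.97 − (+1.009) = 7.96

pH = 7.96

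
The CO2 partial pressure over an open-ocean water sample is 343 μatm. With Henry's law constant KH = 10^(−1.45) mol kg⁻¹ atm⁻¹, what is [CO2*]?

KH = 10^(−1.45) = 3.548×10^-2 mol kg⁻¹ atm⁻¹
[CO2*] = KH · pCO2 = 3.548×10^-2 × 343×10^-6 atm = 1.22×10^-5 mol/kg

[CO2*] = 12.2 μmol/kg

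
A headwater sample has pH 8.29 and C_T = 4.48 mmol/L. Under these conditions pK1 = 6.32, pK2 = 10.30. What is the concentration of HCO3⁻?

[HCO3⁻] = 4.39 mmol/L

α₁ = 1 / (1 + [H⁺]/K1 + K2/[H⁺]) = 1 / (1 + 10^-1.97 + 10^-2.01)
   = 1 / (1 + 0.010715 + 0.0097724) = 1/1.0205 = 0.9799
[HCO3⁻] = α₁ × DIC = 0.9799 × 4.48 = 4.39 mmol/L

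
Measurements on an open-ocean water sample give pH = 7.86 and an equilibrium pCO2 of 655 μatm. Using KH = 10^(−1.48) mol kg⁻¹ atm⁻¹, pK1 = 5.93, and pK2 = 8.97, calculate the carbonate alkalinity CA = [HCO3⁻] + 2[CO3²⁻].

CA = 2.13 mmol/kg

[CO2*] = KH · pCO2 = 10^(−1.48) × 655×10^-6 = 2.169×10^-5 mol/kg
α₀ = 1/(1 + K1/[H⁺] + K1K2/[H⁺]²) = 1/(1 + 10^+1.93 + 10^+0.82) = 0.01079
DIC = [CO2*]/α₀ = 2.169×10^-5 / 0.01079 = 2.011 mmol/kg
CA = (α₁ + 2α₂)·DIC = (0.9180 + 2×0.07126) × 2.011 = 2.13 mmol/kg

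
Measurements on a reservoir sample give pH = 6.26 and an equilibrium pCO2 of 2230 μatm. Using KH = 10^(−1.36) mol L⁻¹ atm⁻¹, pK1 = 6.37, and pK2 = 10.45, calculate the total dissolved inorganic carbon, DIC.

DIC = 0.173 mmol/L

[CO2*] = KH · pCO2 = 10^(−1.36) × 2230×10^-6 = 9.734×10^-5 mol/L
α₀ = 1/(1 + K1/[H⁺] + K1K2/[H⁺]²) = 1/(1 + 10^-0.11 + 10^-4.30) = 0.5630
DIC = [CO2*]/α₀ = 9.734×10^-5 / 0.5630 = 0.173 mmol/L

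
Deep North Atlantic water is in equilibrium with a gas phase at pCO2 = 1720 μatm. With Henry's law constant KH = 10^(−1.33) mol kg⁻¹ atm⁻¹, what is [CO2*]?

KH = 10^(−1.33) = 4.677×10^-2 mol kg⁻¹ atm⁻¹
[CO2*] = KH · pCO2 = 4.677×10^-2 × 1720×10^-6 atm = 8.05×10^-5 mol/kg

[CO2*] = 80.5 μmol/kg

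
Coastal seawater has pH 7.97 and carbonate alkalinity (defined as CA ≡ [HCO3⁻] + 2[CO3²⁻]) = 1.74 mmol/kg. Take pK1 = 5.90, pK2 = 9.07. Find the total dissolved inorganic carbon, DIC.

DIC = 1.63 mmol/kg

CA = [HCO3⁻] + 2[CO3²⁻] = (α₁ + 2α₂)·DIC
At pH 7.97: [H⁺]/K1 = 10^-2.07 = 0.0085114, K2/[H⁺] = 10^-1.10 = 0.079433
α₁ = 1/(1 + 0.0085114 + 0.079433) = 1/1.0879 = 0.9192; α₂ = α₁·K2/[H⁺] = 0.07301
α₁ + 2α₂ = 1.0652
DIC = CA / (α₁ + 2α₂) = 1.74 / 1.0652 = 1.63 mmol/kg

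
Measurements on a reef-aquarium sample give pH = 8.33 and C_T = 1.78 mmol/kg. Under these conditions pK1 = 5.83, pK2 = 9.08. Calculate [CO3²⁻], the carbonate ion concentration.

[CO3²⁻] = 0.268 mmol/kg

α₂ = 1 / (1 + [H⁺]/K2 + [H⁺]²/(K1K2)) = 1 / (1 + 10^+0.75 + 10^-1.75)
   = 1 / (1 + 5.6234 + 0.017783) = 1/6.6412 = 0.1506
[CO3²⁻] = α₂ × DIC = 0.1506 × 1.78 = 0.268 mmol/kg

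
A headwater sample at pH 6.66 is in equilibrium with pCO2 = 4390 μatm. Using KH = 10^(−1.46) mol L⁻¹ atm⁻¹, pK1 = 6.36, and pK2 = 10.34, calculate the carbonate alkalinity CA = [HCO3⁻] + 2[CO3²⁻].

CA = 0.304 mmol/L

[CO2*] = KH · pCO2 = 10^(−1.46) × 4390×10^-6 = 1.522×10^-4 mol/L
α₀ = 1/(1 + K1/[H⁺] + K1K2/[H⁺]²) = 1/(1 + 10^+0.30 + 10^-3.38) = 0.3338
DIC = [CO2*]/α₀ = 1.522×10^-4 / 0.3338 = 0.4560 mmol/L
CA = (α₁ + 2α₂)·DIC = (0.6660 + 2×0.0001392) × 0.4560 = 0.304 mmol/L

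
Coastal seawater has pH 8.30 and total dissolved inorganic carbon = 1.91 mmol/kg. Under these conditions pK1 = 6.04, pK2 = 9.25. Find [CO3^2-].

α₂ = 1 / (1 + [H⁺]/K2 + [H⁺]²/(K1K2)) = 1 / (1 + 10^+0.95 + 10^-1.31)
   = 1 / (1 + 8.9125 + 0.048978) = 1/9.9615 = 0.1004
[CO3²⁻] = α₂ × DIC = 0.1004 × 1.91 = 0.192 mmol/kg

[CO3²⁻] = 0.192 mmol/kg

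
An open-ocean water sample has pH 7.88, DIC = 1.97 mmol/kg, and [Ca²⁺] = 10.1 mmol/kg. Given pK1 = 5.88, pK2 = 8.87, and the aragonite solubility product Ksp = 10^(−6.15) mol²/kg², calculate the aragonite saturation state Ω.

α₂ = 1 / (1 + [H⁺]/K2 + [H⁺]²/(K1K2)) = 1 / (1 + 10^+0.99 + 10^-1.01)
   = 1 / (1 + 9.7724 + 0.097724) = 1/10.870 = 0.09200
[CO3²⁻] = α₂ × DIC = 0.09200 × 1.97 = 0.1812 mmol/kg
Ksp = 10^(−6.15) = 7.079×10^-7
Ω = [Ca²⁺][CO3²⁻]/Ksp = (10.1×10^-3)(1.812×10^-4) / 7.079×10^-7 = 2.59

Ω = 2.59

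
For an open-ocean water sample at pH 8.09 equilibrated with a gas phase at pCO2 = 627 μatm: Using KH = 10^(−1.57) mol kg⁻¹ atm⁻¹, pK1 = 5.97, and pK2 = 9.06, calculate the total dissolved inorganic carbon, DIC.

[CO2*] = KH · pCO2 = 10^(−1.57) × 627×10^-6 = 1.688×10^-5 mol/kg
α₀ = 1/(1 + K1/[H⁺] + K1K2/[H⁺]²) = 1/(1 + 10^+2.12 + 10^+1.15) = 0.006805
DIC = [CO2*]/α₀ = 1.688×10^-5 / 0.006805 = 2.48 mmol/kg

DIC = 2.48 mmol/kg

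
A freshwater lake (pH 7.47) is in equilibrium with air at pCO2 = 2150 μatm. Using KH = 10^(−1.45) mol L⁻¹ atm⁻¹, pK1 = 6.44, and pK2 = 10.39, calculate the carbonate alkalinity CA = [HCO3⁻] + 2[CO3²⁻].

CA = 0.819 mmol/L

[CO2*] = KH · pCO2 = 10^(−1.45) × 2150×10^-6 = 7.628×10^-5 mol/L
α₀ = 1/(1 + K1/[H⁺] + K1K2/[H⁺]²) = 1/(1 + 10^+1.03 + 10^-1.89) = 0.08527
DIC = [CO2*]/α₀ = 7.628×10^-5 / 0.08527 = 0.8947 mmol/L
CA = (α₁ + 2α₂)·DIC = (0.9136 + 2×0.001098) × 0.8947 = 0.819 mmol/L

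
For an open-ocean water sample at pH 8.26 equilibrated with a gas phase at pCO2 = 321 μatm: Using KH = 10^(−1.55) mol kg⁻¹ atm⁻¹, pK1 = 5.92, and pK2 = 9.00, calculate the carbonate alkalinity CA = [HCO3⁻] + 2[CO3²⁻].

CA = 2.70 mmol/kg

[CO2*] = KH · pCO2 = 10^(−1.55) × 321×10^-6 = 9.047×10^-6 mol/kg
α₀ = 1/(1 + K1/[H⁺] + K1K2/[H⁺]²) = 1/(1 + 10^+2.34 + 10^+1.60) = 0.003852
DIC = [CO2*]/α₀ = 9.047×10^-6 / 0.003852 = 2.348 mmol/kg
CA = (α₁ + 2α₂)·DIC = (0.8428 + 2×0.1534) × 2.348 = 2.70 mmol/kg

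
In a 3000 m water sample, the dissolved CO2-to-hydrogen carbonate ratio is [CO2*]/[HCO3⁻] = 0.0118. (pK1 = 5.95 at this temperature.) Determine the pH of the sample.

From K1 = [H⁺][HCO3⁻]/[CO2*]:  pH = pK1 − log₁₀([CO2*]/[HCO3⁻])
log₁₀(0.0118) = -1.928
pH = 5.95 − (-1.928) = 7.88

pH = 7.88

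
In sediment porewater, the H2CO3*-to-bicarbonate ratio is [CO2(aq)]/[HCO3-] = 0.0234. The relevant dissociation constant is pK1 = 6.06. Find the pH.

From K1 = [H⁺][HCO3-]/[CO2(aq)]:  pH = pK1 − log₁₀([CO2(aq)]/[HCO3-])
log₁₀(0.0234) = -1.631
pH = 6.06 − (-1.631) = 7.69

pH = 7.69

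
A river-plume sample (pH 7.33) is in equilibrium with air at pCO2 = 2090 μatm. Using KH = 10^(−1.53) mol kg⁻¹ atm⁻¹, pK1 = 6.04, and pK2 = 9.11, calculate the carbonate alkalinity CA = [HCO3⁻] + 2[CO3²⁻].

[CO2*] = KH · pCO2 = 10^(−1.53) × 2090×10^-6 = 6.168×10^-5 mol/kg
α₀ = 1/(1 + K1/[H⁺] + K1K2/[H⁺]²) = 1/(1 + 10^+1.29 + 10^-0.49) = 0.04803
DIC = [CO2*]/α₀ = 6.168×10^-5 / 0.04803 = 1.284 mmol/kg
CA = (α₁ + 2α₂)·DIC = (0.9364 + 2×0.01554) × 1.284 = 1.24 mmol/kg

CA = 1.24 mmol/kg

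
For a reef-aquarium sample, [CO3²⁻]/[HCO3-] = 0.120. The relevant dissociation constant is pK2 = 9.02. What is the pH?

From K2 = [H⁺][CO3²⁻]/[HCO3-]:  pH = pK2 + log₁₀([CO3²⁻]/[HCO3-])
log₁₀(0.120) = -0.921
pH = 9.02 + (-0.921) = 8.10

pH = 8.10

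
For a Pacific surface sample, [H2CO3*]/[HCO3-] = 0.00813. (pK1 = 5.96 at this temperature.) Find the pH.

From K1 = [H⁺][HCO3-]/[H2CO3*]:  pH = pK1 − log₁₀([H2CO3*]/[HCO3-])
log₁₀(0.00813) = -2.090
pH = 5.96 − (-2.090) = 8.05

pH = 8.05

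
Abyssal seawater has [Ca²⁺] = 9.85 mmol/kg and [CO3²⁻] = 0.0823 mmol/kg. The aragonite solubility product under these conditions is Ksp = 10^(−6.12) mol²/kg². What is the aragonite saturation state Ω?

Ksp = 10^(−6.12) = 7.586×10^-7
Ω = [Ca²⁺][CO3²⁻]/Ksp = (9.85×10^-3)(0.0823×10^-3) / 7.586×10^-7 = 1.07

Ω = 1.07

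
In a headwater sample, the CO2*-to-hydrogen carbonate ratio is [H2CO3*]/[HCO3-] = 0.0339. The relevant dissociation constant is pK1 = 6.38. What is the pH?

pH = 7.85

From K1 = [H⁺][HCO3-]/[H2CO3*]:  pH = pK1 − log₁₀([H2CO3*]/[HCO3-])
log₁₀(0.0339) = -1.470
pH = 6.38 − (-1.470) = 7.85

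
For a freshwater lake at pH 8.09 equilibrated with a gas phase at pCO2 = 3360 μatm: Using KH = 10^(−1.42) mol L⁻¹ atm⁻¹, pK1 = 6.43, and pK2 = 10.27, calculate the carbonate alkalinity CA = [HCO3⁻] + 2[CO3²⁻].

[CO2*] = KH · pCO2 = 10^(−1.42) × 3360×10^-6 = 1.277×10^-4 mol/L
α₀ = 1/(1 + K1/[H⁺] + K1K2/[H⁺]²) = 1/(1 + 10^+1.66 + 10^-0.52) = 0.02127
DIC = [CO2*]/α₀ = 1.277×10^-4 / 0.02127 = 6.005 mmol/L
CA = (α₁ + 2α₂)·DIC = (0.9723 + 2×0.006424) × 6.005 = 5.92 mmol/L

CA = 5.92 mmol/L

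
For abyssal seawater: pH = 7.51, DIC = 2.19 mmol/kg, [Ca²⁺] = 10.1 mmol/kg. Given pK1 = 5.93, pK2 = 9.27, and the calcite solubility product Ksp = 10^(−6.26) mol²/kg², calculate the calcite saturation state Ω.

Ω = 0.670

α₂ = 1 / (1 + [H⁺]/K2 + [H⁺]²/(K1K2)) = 1 / (1 + 10^+1.76 + 10^+0.18)
   = 1 / (1 + 57.544 + 1.5136) = 1/60.058 = 0.01665
[CO3²⁻] = α₂ × DIC = 0.01665 × 2.19 = 0.03647 mmol/kg
Ksp = 10^(−6.26) = 5.495×10^-7
Ω = [Ca²⁺][CO3²⁻]/Ksp = (10.1×10^-3)(3.647×10^-5) / 5.495×10^-7 = 0.670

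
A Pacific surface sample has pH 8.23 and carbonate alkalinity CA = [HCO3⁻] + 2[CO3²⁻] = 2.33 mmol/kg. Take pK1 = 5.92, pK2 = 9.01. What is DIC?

CA = [HCO3⁻] + 2[CO3²⁻] = (α₁ + 2α₂)·DIC
At pH 8.23: [H⁺]/K1 = 10^-2.31 = 0.0048978, K2/[H⁺] = 10^-0.78 = 0.16596
α₁ = 1/(1 + 0.0048978 + 0.16596) = 1/1.1709 = 0.8541; α₂ = α₁·K2/[H⁺] = 0.1417
α₁ + 2α₂ = 1.1376
DIC = CA / (α₁ + 2α₂) = 2.33 / 1.1376 = 2.05 mmol/kg

DIC = 2.05 mmol/kg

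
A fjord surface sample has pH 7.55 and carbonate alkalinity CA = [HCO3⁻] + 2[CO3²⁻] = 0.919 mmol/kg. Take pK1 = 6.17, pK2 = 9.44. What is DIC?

DIC = 0.945 mmol/kg

CA = [HCO3⁻] + 2[CO3²⁻] = (α₁ + 2α₂)·DIC
At pH 7.55: [H⁺]/K1 = 10^-1.38 = 0.041687, K2/[H⁺] = 10^-1.89 = 0.012882
α₁ = 1/(1 + 0.041687 + 0.012882) = 1/1.0546 = 0.9483; α₂ = α₁·K2/[H⁺] = 0.01222
α₁ + 2α₂ = 0.9727
DIC = CA / (α₁ + 2α₂) = 0.919 / 0.9727 = 0.945 mmol/kg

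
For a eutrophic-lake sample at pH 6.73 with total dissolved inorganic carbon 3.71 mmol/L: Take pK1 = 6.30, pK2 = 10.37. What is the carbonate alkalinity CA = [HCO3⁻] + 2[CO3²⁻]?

CA = [HCO3⁻] + 2[CO3²⁻] = (α₁ + 2α₂)·DIC
At pH 6.73: [H⁺]/K1 = 10^-0.43 = 0.37154, K2/[H⁺] = 10^-3.64 = 0.00022909
α₁ = 1/(1 + 0.37154 + 0.00022909) = 1/1.3718 = 0.7290; α₂ = α₁·K2/[H⁺] = 0.0001670
α₁ + 2α₂ = 0.7293
CA = 0.7293 × 3.71 = 2.71 mmol/L

CA = 2.71 mmol/L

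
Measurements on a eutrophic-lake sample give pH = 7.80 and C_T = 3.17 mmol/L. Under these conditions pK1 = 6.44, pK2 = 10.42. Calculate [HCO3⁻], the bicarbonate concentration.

α₁ = 1 / (1 + [H⁺]/K1 + K2/[H⁺]) = 1 / (1 + 10^-1.36 + 10^-2.62)
   = 1 / (1 + 0.043652 + 0.0023988) = 1/1.0461 = 0.9560
[HCO3⁻] = α₁ × DIC = 0.9560 × 3.17 = 3.03 mmol/L

[HCO3⁻] = 3.03 mmol/L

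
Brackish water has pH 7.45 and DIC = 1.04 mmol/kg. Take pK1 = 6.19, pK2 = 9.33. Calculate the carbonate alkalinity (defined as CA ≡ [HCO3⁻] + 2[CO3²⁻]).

CA = 0.999 mmol/kg

CA = [HCO3⁻] + 2[CO3²⁻] = (α₁ + 2α₂)·DIC
At pH 7.45: [H⁺]/K1 = 10^-1.26 = 0.054954, K2/[H⁺] = 10^-1.88 = 0.013183
α₁ = 1/(1 + 0.054954 + 0.013183) = 1/1.0681 = 0.9362; α₂ = α₁·K2/[H⁺] = 0.01234
α₁ + 2α₂ = 0.9609
CA = 0.9609 × 1.04 = 0.999 mmol/kg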